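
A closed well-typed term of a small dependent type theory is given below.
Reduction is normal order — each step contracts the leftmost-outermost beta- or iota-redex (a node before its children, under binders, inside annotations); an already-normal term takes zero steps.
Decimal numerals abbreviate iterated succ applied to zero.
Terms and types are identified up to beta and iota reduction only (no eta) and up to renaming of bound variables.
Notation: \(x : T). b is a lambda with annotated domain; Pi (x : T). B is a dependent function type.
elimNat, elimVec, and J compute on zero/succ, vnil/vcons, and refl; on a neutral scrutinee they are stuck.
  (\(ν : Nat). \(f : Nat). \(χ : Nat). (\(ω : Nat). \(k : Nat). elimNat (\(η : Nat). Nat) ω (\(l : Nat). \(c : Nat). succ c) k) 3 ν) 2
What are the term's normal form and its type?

normal form:
  \(ν : Nat). \(f : Nat). 5
the term's type:
  Pi (ν : Nat). Pi (f : Nat). Nat
observation: 10 normal-order steps separate the term from its normal form.


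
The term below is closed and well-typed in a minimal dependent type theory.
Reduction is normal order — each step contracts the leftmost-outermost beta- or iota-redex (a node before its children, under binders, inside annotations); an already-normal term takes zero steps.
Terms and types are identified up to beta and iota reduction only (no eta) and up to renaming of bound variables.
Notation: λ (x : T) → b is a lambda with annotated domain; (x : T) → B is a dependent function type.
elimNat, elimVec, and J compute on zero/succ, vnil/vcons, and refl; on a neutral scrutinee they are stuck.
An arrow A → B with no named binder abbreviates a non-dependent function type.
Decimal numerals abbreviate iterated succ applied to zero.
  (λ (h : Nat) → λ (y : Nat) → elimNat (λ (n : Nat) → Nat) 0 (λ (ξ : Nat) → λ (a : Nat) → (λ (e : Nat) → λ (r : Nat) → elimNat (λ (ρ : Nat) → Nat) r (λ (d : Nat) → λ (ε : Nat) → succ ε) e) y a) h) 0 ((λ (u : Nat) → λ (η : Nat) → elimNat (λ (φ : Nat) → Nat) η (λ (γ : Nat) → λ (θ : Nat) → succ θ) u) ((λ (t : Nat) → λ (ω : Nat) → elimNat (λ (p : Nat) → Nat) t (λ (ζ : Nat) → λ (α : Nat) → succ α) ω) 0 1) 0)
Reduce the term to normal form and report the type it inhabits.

resulting normal form:
  0
type:
  Nat
observation: 3 normal-order steps normalize the term, beginning with a beta-redex.


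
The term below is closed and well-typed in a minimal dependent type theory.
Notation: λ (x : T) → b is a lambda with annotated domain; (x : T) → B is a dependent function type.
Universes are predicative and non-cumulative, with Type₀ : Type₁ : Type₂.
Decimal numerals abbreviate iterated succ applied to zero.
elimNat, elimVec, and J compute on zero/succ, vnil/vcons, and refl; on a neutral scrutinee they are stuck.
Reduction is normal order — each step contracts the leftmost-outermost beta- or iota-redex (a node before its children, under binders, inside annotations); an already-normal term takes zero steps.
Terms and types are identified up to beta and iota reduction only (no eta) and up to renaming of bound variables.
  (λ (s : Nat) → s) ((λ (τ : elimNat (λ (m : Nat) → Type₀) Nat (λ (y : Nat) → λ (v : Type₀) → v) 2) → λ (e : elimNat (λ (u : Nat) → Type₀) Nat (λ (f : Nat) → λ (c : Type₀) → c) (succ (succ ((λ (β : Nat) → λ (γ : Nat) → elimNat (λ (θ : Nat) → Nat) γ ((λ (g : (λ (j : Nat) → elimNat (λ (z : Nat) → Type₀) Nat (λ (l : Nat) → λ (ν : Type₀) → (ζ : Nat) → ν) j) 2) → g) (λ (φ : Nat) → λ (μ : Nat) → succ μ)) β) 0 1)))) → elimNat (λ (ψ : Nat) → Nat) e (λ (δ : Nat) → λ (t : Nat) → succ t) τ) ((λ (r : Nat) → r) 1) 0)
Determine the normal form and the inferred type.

normal form:
  1
type:
  Nat


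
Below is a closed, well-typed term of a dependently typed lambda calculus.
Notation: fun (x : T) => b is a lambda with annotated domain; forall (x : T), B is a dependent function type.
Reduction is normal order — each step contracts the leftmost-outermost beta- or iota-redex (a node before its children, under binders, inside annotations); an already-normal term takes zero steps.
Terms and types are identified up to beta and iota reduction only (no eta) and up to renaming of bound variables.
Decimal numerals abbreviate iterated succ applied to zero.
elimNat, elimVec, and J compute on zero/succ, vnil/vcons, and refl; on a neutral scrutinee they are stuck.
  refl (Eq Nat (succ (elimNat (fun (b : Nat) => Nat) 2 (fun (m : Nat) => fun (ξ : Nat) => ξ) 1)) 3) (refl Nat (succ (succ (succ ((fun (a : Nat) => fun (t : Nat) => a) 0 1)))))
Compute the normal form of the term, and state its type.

normal form:
  refl (Eq Nat 3 3) (refl Nat 3)
the term's type:
  Eq (Eq Nat 3 3) (refl Nat 3) (refl Nat 3)


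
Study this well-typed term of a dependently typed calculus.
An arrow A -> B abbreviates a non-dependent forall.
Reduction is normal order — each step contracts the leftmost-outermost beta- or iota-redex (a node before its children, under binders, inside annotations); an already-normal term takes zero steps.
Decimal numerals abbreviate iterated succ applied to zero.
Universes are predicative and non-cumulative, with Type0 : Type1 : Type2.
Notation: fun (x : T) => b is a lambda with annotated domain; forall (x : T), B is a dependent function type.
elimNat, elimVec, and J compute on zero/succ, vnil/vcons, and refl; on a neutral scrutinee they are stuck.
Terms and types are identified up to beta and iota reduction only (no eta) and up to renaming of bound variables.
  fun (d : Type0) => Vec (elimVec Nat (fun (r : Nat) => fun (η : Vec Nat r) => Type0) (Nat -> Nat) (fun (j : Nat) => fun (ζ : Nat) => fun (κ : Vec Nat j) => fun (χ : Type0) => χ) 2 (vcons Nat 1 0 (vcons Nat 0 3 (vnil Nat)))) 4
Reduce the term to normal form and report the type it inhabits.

normal form:
  fun (d : Type0) => Vec (Nat -> Nat) 4
type:
  Type0 -> Type0
observation: 11 normal-order steps normalize the term, beginning with an elimVec iota-redex.


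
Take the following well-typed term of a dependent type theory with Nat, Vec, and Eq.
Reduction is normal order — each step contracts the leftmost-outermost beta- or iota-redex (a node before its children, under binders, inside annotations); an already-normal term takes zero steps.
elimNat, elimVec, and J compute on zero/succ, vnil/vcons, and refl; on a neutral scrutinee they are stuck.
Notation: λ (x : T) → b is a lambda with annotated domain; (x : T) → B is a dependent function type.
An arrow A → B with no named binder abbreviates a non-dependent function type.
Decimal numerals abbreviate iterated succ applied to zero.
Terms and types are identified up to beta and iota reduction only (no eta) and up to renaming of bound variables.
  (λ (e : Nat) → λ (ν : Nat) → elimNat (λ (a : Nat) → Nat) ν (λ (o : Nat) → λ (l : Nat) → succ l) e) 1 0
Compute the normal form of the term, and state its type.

normal form:
  1
inferred type:
  Nat


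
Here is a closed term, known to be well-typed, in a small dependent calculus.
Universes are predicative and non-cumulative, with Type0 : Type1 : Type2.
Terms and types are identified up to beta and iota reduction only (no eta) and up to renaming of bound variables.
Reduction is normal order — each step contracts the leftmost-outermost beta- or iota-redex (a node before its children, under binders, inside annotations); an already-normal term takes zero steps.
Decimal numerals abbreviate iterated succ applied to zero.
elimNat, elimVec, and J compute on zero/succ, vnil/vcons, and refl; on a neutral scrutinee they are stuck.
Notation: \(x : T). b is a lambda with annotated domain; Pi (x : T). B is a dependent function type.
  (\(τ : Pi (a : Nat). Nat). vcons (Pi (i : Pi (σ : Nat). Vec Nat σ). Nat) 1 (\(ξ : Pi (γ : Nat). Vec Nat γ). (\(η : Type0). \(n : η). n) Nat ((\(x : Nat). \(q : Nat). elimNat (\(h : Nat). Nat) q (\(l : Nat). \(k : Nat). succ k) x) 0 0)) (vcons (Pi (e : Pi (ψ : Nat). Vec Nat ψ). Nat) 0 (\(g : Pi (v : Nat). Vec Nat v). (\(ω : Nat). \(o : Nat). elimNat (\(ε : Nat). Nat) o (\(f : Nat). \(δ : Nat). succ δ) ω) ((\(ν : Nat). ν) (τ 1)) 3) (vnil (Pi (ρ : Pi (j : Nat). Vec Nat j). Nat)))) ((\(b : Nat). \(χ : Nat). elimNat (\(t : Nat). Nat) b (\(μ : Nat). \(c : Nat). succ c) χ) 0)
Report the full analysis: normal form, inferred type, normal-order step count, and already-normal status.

resulting normal form:
  vcons (Pi (τ : Pi (a : Nat). Vec Nat a). Nat) 1 (\(i : Pi (σ : Nat). Vec Nat σ). 0) (vcons (Pi (ξ : Pi (γ : Nat). Vec Nat γ). Nat) 0 (\(η : Pi (n : Nat). Vec Nat n). 4) (vnil (Pi (x : Pi (q : Nat). Vec Nat q). Nat)))
inferred type:
  Vec (Pi (τ : Pi (a : Nat). Vec Nat a). Nat) 2
reduction steps (normal order): 19
term was already normal: no
first redex: a beta-redex


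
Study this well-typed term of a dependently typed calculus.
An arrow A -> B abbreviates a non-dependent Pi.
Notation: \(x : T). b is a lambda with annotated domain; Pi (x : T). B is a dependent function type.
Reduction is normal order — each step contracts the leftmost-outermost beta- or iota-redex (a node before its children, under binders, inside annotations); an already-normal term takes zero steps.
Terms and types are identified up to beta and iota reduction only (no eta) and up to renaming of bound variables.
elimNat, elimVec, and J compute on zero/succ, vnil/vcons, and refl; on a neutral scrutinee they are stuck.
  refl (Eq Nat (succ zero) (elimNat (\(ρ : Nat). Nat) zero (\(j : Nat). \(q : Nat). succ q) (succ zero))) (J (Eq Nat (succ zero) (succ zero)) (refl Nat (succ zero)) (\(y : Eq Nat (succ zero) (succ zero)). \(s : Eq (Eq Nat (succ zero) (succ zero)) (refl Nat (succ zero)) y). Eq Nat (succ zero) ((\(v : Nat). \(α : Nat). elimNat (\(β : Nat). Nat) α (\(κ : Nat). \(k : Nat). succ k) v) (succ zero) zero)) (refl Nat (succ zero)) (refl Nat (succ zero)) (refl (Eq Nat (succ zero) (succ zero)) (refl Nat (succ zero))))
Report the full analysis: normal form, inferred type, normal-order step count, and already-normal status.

resulting normal form:
  refl (Eq Nat (succ zero) (succ zero)) (refl Nat (succ zero))
type:
  Eq (Eq Nat (succ zero) (succ zero)) (refl Nat (succ zero)) (refl Nat (succ zero))
normal-order step count: 5
term was already normal: no
first contracted redex: an elimNat iota-redex


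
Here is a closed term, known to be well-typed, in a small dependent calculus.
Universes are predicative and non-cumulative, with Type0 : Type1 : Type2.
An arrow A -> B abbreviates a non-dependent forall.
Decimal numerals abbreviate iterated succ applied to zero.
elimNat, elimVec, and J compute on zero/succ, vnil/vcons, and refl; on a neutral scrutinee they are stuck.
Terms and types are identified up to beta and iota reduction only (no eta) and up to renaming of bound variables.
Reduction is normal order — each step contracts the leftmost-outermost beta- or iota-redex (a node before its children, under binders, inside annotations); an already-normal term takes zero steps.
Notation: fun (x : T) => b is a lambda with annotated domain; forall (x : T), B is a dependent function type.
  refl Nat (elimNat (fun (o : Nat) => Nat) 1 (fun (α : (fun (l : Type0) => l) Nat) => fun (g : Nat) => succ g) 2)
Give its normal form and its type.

reduced normal form:
  refl Nat 3
the term's type:
  Eq Nat 3 3
observation: 7 normal-order steps separate the term from its normal form.


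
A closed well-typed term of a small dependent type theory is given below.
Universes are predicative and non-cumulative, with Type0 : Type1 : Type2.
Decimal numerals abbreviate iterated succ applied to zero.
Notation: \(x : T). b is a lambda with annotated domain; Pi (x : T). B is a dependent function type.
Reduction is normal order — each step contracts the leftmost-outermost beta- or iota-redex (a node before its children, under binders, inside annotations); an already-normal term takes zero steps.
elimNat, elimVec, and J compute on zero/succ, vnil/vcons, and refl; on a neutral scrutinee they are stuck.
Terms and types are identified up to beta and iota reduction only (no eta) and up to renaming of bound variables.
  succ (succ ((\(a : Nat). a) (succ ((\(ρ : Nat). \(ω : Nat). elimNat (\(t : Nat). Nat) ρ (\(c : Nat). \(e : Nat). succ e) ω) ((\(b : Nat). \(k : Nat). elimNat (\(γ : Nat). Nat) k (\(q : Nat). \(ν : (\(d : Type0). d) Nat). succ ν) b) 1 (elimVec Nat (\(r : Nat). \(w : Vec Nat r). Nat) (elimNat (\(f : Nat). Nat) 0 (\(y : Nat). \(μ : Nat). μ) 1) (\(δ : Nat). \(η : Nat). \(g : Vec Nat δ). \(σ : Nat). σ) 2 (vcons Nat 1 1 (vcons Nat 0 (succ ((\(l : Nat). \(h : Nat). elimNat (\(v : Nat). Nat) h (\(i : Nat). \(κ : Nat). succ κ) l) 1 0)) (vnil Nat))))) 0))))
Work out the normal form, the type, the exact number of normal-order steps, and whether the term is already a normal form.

resulting normal form:
  4
inferred type:
  Nat
steps to reach normal form (normal order): 25
started in normal form: no
first redex: a beta-redex


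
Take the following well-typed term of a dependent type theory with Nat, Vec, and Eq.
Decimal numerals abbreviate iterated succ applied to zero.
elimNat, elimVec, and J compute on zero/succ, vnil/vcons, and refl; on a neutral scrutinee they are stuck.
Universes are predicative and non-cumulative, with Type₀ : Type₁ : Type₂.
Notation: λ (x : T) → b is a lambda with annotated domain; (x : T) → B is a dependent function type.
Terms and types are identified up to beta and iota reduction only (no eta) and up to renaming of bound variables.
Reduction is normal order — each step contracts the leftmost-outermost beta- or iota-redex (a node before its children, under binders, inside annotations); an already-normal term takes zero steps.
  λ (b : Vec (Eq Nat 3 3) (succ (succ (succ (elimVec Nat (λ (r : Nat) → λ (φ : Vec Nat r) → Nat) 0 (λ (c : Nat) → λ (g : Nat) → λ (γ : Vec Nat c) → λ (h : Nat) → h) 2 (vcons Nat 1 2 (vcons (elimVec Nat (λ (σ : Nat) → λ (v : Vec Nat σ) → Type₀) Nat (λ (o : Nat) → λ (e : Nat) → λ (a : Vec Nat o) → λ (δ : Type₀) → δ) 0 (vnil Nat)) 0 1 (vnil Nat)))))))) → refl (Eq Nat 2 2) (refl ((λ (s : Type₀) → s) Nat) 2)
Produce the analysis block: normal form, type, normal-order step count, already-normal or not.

normal form:
  λ (b : Vec (Eq Nat 3 3) 3) → refl (Eq Nat 2 2) (refl Nat 2)
inferred type:
  (b : Vec (Eq Nat 3 3) 3) → Eq (Eq Nat 2 2) (refl Nat 2) (refl Nat 2)
normal-order step count: 12
started in normal form: no
first contracted redex: an elimVec iota-redex


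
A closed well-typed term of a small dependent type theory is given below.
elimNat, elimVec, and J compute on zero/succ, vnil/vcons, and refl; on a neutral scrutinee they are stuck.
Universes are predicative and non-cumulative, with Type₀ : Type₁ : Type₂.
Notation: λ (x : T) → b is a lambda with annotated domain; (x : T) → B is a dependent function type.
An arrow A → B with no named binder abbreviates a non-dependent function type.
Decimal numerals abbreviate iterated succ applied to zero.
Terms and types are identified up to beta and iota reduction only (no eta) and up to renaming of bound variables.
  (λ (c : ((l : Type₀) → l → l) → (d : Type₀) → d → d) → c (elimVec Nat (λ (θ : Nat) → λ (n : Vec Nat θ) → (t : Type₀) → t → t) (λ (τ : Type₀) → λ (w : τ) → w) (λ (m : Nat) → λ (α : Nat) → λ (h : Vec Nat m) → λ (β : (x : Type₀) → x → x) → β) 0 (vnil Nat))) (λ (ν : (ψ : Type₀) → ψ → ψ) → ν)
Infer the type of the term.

inferred type:
  (c : Type₀) → c → c


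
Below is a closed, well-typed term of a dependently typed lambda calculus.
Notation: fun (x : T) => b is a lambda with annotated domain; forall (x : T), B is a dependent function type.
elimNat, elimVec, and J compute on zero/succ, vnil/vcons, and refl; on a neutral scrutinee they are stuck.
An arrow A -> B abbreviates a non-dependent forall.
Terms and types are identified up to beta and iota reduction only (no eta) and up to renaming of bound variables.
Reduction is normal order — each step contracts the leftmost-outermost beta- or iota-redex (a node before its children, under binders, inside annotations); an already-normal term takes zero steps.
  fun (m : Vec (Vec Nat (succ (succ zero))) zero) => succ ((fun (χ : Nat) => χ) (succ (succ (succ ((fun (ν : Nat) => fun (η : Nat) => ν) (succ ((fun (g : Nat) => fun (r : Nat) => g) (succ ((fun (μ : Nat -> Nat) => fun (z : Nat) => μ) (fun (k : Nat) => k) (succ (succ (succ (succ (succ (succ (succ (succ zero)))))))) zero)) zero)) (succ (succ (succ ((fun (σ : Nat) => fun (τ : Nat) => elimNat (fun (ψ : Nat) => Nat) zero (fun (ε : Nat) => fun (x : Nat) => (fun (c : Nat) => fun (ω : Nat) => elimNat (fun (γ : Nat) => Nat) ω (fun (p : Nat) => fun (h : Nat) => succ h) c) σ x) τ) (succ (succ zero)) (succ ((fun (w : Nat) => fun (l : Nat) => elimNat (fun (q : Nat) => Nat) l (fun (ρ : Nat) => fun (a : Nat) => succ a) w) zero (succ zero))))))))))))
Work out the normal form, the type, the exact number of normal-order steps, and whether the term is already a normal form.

normal form:
  fun (m : Vec (Vec Nat (succ (succ zero))) zero) => succ (succ (succ (succ (succ (succ zero)))))
the term's type:
  Vec (Vec Nat (succ (succ zero))) zero -> Nat
normal-order step count: 8
term was already normal: no
first contracted redex: a beta-redex


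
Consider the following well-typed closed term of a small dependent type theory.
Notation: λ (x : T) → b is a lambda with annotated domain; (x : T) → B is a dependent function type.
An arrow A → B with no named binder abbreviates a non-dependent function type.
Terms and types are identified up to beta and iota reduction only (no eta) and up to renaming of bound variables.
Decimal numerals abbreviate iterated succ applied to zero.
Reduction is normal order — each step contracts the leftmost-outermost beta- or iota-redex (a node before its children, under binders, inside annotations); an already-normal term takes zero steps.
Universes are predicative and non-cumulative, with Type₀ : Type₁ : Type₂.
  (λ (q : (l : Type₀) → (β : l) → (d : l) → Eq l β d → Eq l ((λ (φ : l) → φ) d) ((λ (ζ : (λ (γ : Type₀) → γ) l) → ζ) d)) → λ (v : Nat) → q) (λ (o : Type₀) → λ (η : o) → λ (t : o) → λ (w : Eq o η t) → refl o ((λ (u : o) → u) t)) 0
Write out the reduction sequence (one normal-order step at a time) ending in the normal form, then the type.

reduction (normal order):
  (λ (q : (l : Type₀) → (β : l) → (d : l) → Eq l β d → Eq l ((λ (φ : l) → φ) d) ((λ (ζ : (λ (γ : Type₀) → γ) l) → ζ) d)) → λ (v : Nat) → q) (λ (o : Type₀) → λ (η : o) → λ (t : o) → λ (w : Eq o η t) → refl o ((λ (u : o) → u) t)) 0
  ~> (λ (q : Nat) → λ (l : Type₀) → λ (β : l) → λ (d : l) → λ (φ : Eq l β d) → refl l ((λ (ζ : l) → ζ) d)) 0
  ~> λ (q : Type₀) → λ (l : q) → λ (β : q) → λ (d : Eq q l β) → refl q ((λ (φ : q) → φ) β)
  ~> λ (q : Type₀) → λ (l : q) → λ (β : q) → λ (d : Eq q l β) → refl q β
type:
  (q : Type₀) → (l : q) → (β : q) → Eq q l β → Eq q β β


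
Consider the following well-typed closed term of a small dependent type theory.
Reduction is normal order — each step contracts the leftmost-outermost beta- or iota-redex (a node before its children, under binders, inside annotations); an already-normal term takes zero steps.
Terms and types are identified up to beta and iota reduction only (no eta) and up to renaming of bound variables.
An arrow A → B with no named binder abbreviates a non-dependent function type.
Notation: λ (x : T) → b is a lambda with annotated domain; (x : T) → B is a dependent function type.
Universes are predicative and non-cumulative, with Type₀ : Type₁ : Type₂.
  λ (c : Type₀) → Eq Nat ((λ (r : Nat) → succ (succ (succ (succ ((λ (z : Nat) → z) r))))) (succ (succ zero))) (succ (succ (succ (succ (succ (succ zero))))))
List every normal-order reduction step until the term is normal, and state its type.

normal-order reduction:
  λ (c : Type₀) → Eq Nat ((λ (r : Nat) → succ (succ (succ (succ ((λ (z : Nat) → z) r))))) (succ (succ zero))) (succ (succ (succ (succ (succ (succ zero))))))
  ~> λ (c : Type₀) → Eq Nat (succ (succ (succ (succ ((λ (r : Nat) → r) (succ (succ zero))))))) (succ (succ (succ (succ (succ (succ zero))))))
  ~> λ (c : Type₀) → Eq Nat (succ (succ (succ (succ (succ (succ zero)))))) (succ (succ (succ (succ (succ (succ zero))))))
the term's type:
  Type₀ → Type₀


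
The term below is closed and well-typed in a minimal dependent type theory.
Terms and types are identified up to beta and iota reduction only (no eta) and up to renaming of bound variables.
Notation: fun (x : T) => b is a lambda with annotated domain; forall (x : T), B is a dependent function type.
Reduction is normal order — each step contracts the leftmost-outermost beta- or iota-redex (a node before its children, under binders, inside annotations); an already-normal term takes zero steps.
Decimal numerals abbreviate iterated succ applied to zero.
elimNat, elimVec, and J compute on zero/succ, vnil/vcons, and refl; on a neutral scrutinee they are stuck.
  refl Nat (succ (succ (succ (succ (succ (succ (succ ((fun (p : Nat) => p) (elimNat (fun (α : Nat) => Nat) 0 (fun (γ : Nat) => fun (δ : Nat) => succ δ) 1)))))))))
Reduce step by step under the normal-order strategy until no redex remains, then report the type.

normal-order reduction:
  refl Nat (succ (succ (succ (succ (succ (succ (succ ((fun (p : Nat) => p) (elimNat (fun (α : Nat) => Nat) 0 (fun (γ : Nat) => fun (δ : Nat) => succ δ) 1)))))))))
  ~> refl Nat (succ (succ (succ (succ (succ (succ (succ (elimNat (fun (p : Nat) => Nat) 0 (fun (α : Nat) => fun (γ : Nat) => succ γ) 1))))))))
  ~> refl Nat (succ (succ (succ (succ (succ (succ (succ ((fun (p : Nat) => fun (α : Nat) => succ α) 0 (elimNat (fun (γ : Nat) => Nat) 0 (fun (δ : Nat) => fun (s : Nat) => succ s) 0)))))))))
  ~> refl Nat (succ (succ (succ (succ (succ (succ (succ ((fun (p : Nat) => succ p) (elimNat (fun (α : Nat) => Nat) 0 (fun (γ : Nat) => fun (δ : Nat) => succ δ) 0)))))))))
  ~> refl Nat (succ (succ (succ (succ (succ (succ (succ (succ (elimNat (fun (p : Nat) => Nat) 0 (fun (α : Nat) => fun (γ : Nat) => succ γ) 0)))))))))
  ~> refl Nat 8
the term's type:
  Eq Nat 8 8


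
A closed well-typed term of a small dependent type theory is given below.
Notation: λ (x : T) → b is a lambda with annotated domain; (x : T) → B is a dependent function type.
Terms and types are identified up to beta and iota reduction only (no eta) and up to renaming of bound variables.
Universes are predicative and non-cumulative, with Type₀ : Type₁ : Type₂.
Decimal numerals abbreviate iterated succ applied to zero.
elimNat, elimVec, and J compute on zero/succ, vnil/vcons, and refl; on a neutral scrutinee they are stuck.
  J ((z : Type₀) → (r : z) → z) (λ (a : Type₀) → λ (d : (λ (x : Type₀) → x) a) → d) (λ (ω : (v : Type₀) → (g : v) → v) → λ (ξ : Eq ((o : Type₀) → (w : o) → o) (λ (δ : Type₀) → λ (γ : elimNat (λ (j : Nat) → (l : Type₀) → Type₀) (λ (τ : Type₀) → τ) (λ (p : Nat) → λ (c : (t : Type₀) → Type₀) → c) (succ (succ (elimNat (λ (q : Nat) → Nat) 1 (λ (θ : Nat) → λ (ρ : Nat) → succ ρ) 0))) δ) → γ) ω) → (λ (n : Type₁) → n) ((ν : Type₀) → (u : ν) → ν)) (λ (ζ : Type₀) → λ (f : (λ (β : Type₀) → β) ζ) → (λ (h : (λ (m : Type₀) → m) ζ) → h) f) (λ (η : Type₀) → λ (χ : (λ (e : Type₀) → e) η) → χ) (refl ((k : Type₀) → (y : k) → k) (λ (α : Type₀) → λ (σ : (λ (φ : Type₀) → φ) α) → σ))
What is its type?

inferred type:
  (z : Type₀) → (r : z) → z


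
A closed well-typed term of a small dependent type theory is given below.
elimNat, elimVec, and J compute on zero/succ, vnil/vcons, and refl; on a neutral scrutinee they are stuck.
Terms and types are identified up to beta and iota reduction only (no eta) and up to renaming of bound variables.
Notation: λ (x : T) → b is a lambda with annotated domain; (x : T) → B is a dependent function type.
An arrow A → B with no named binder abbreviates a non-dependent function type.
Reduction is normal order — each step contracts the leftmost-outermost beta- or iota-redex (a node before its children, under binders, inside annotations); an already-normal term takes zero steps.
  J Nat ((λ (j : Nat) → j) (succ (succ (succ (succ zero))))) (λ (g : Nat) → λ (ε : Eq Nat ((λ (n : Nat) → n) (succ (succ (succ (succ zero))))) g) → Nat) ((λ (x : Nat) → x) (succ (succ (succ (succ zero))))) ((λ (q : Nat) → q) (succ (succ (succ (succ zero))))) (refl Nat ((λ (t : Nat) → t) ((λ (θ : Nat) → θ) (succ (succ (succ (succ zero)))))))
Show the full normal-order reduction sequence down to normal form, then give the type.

reduction (normal order):
  J Nat ((λ (j : Nat) → j) (succ (succ (succ (succ zero))))) (λ (g : Nat) → λ (ε : Eq Nat ((λ (n : Nat) → n) (succ (succ (succ (succ zero))))) g) → Nat) ((λ (x : Nat) → x) (succ (succ (succ (succ zero))))) ((λ (q : Nat) → q) (succ (succ (succ (succ zero))))) (refl Nat ((λ (t : Nat) → t) ((λ (θ : Nat) → θ) (succ (succ (succ (succ zero)))))))
  ~> (λ (j : Nat) → j) (succ (succ (succ (succ zero))))
  ~> succ (succ (succ (succ zero)))
inferred type:
  Nat


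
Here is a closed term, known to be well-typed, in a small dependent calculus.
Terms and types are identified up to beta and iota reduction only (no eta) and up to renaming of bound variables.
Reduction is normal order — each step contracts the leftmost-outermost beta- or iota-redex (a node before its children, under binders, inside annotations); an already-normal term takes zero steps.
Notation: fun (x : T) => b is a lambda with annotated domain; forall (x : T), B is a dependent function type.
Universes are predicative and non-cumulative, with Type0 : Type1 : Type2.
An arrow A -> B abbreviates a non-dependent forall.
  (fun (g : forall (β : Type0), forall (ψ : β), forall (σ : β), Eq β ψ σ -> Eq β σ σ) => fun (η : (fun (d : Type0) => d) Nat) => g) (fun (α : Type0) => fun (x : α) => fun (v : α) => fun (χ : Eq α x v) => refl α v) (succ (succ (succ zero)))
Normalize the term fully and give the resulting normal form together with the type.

normal form:
  fun (g : Type0) => fun (β : g) => fun (ψ : g) => fun (σ : Eq g β ψ) => refl g ψ
inferred type:
  forall (g : Type0), forall (β : g), forall (ψ : g), Eq g β ψ -> Eq g ψ ψ


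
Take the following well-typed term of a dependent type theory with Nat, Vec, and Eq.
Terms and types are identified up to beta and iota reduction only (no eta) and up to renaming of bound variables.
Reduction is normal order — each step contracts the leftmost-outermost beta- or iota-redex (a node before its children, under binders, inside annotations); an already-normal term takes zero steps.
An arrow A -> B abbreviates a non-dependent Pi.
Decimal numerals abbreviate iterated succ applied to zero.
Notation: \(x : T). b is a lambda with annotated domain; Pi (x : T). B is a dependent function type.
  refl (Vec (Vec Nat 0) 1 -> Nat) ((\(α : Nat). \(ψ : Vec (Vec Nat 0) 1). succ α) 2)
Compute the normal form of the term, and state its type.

reduced normal form:
  refl (Vec (Vec Nat 0) 1 -> Nat) (\(α : Vec (Vec Nat 0) 1). 3)
type:
  Eq (Vec (Vec Nat 0) 1 -> Nat) (\(α : Vec (Vec Nat 0) 1). 3) (\(ψ : Vec (Vec Nat 0) 1). 3)


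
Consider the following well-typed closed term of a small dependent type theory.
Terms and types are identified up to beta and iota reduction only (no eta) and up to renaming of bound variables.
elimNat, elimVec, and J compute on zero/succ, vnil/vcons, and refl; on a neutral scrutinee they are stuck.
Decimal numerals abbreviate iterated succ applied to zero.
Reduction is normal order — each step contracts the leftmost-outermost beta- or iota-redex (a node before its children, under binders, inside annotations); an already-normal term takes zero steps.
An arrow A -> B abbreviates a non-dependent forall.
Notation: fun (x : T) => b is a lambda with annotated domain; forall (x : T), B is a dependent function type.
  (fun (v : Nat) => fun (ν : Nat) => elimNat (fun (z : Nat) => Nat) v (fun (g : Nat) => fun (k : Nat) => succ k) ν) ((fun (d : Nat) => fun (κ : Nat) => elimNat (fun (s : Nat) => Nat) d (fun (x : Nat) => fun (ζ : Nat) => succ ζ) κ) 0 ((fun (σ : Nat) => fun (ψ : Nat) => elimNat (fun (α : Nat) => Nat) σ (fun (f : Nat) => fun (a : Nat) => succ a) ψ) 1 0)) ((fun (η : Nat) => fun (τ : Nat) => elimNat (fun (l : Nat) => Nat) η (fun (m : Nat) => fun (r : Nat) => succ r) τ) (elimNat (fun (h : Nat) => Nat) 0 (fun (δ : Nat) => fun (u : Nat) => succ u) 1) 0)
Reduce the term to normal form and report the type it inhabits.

reduced normal form:
  2
inferred type:
  Nat


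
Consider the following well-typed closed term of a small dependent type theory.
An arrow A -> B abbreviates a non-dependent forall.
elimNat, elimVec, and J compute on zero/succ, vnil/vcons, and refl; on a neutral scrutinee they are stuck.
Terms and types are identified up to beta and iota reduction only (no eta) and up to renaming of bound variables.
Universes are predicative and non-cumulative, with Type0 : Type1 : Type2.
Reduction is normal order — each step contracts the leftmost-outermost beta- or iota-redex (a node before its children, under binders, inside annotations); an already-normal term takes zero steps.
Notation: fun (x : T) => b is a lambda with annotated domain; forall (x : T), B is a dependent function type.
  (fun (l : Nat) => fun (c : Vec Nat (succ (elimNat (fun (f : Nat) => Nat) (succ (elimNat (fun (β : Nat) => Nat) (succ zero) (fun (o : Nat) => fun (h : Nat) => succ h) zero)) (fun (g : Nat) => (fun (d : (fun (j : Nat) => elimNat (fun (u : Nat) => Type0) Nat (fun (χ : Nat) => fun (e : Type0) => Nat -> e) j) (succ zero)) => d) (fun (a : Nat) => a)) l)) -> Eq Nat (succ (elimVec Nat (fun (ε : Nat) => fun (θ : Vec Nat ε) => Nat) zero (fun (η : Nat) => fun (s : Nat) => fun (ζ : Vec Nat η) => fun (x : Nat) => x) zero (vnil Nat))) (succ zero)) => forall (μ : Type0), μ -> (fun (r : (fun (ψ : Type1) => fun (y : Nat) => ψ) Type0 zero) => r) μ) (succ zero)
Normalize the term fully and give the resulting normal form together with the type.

resulting normal form:
  fun (l : Vec Nat (succ (succ (succ zero))) -> Eq Nat (succ zero) (succ zero)) => forall (c : Type0), c -> c
type:
  (Vec Nat (succ (succ (succ zero))) -> Eq Nat (succ zero) (succ zero)) -> Type1
observation: contracting a beta-redex first, the term normalizes in 9 steps.


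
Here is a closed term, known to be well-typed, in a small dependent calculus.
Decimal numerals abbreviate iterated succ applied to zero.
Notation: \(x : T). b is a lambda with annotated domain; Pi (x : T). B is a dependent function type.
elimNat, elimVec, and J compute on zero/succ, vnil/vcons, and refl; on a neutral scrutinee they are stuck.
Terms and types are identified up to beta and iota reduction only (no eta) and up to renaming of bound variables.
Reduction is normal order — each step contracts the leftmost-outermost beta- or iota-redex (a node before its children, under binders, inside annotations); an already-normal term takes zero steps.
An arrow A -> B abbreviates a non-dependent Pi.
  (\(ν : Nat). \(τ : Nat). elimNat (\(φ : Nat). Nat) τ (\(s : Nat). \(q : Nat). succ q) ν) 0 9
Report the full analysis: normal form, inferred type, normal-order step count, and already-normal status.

resulting normal form:
  9
inferred type:
  Nat
steps to reach normal form (normal order): 3
term was already normal: no
first redex: a beta-redex


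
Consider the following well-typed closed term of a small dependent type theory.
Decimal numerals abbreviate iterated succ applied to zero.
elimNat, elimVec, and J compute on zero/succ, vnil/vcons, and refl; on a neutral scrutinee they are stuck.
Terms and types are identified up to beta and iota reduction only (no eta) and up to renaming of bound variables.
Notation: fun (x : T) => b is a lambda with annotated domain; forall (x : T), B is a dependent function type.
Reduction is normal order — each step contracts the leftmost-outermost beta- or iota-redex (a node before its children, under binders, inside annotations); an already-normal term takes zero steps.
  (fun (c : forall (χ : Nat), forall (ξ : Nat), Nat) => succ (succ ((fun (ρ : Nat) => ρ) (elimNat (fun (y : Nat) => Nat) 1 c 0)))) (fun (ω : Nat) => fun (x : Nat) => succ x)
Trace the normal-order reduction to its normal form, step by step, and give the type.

normal-order reduction sequence:
  (fun (c : forall (χ : Nat), forall (ξ : Nat), Nat) => succ (succ ((fun (ρ : Nat) => ρ) (elimNat (fun (y : Nat) => Nat) 1 c 0)))) (fun (ω : Nat) => fun (x : Nat) => succ x)
  ~> succ (succ ((fun (c : Nat) => c) (elimNat (fun (χ : Nat) => Nat) 1 (fun (ξ : Nat) => fun (ρ : Nat) => succ ρ) 0)))
  ~> succ (succ (elimNat (fun (c : Nat) => Nat) 1 (fun (χ : Nat) => fun (ξ : Nat) => succ ξ) 0))
  ~> 3
the term's type:
  Nat


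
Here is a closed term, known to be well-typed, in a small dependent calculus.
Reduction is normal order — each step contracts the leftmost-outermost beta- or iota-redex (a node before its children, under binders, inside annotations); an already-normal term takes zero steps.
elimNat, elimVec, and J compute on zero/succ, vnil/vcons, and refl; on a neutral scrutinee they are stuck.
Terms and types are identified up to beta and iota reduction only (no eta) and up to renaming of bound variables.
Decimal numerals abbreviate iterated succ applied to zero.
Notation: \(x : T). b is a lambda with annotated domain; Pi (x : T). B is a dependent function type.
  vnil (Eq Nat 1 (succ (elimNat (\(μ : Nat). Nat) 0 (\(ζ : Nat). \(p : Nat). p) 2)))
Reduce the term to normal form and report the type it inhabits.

normal form:
  vnil (Eq Nat 1 1)
the term's type:
  Vec (Eq Nat 1 1) 0
observation: the leftmost-outermost redex is an elimNat iota-redex, and normalization takes 7 steps.


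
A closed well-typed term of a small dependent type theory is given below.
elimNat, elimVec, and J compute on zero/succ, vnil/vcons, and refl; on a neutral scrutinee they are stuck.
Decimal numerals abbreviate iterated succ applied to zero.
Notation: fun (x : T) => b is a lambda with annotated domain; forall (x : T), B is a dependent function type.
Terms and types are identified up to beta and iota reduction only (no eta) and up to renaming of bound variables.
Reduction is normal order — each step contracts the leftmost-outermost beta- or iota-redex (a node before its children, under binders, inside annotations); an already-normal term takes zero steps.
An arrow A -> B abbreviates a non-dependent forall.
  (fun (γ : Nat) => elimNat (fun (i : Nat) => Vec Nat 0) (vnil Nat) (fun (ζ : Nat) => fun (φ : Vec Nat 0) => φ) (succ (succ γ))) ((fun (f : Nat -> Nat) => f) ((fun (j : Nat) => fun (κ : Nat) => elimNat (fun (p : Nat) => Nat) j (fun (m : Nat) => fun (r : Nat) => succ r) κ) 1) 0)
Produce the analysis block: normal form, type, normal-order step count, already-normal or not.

normal form:
  vnil Nat
type:
  Vec Nat 0
steps to reach normal form (normal order): 15
already normal: no
first redex: a beta-redex


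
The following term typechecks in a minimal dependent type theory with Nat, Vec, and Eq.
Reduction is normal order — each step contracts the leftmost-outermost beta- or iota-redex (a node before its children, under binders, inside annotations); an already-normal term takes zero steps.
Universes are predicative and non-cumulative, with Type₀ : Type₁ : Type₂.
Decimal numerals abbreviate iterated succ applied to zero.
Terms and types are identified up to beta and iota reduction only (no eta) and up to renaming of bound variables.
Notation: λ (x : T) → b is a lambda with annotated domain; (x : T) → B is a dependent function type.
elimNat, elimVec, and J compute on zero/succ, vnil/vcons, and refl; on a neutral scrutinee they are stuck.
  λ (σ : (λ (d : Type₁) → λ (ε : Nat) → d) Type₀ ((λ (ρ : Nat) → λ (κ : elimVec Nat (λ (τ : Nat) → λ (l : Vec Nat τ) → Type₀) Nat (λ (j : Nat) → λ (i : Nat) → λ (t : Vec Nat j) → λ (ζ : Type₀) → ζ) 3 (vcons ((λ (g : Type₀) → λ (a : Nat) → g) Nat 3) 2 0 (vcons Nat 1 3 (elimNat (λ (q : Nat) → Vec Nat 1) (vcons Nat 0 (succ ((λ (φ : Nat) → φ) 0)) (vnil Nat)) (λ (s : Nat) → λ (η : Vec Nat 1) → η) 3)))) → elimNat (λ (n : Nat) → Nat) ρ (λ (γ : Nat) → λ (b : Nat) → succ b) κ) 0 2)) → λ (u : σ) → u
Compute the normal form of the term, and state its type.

resulting normal form:
  λ (σ : Type₀) → λ (d : σ) → d
the term's type:
  (σ : Type₀) → (d : σ) → σ


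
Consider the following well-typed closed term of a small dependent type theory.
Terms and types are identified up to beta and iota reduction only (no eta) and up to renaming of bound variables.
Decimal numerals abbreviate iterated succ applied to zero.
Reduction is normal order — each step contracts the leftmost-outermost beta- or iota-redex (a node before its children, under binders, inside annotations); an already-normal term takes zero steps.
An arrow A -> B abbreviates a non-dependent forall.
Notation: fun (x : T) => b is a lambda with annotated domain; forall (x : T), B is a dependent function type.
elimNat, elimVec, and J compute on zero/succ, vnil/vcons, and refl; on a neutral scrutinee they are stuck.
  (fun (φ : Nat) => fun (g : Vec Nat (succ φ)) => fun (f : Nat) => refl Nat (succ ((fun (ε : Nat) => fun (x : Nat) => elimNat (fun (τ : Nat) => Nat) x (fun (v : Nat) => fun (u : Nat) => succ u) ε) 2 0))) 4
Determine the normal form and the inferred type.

resulting normal form:
  fun (φ : Vec Nat 5) => fun (g : Nat) => refl Nat 3
the term's type:
  Vec Nat 5 -> Nat -> Eq Nat 3 3


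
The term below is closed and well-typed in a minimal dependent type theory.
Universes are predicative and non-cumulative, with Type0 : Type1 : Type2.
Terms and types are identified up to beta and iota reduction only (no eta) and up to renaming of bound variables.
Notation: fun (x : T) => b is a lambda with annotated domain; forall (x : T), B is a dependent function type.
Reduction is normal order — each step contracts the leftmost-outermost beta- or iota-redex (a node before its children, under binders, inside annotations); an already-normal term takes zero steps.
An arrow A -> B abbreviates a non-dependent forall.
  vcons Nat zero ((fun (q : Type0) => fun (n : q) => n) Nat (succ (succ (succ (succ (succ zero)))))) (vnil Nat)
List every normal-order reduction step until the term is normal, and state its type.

normal-order reduction:
  vcons Nat zero ((fun (q : Type0) => fun (n : q) => n) Nat (succ (succ (succ (succ (succ zero)))))) (vnil Nat)
  ~> vcons Nat zero ((fun (q : Nat) => q) (succ (succ (succ (succ (succ zero)))))) (vnil Nat)
  ~> vcons Nat zero (succ (succ (succ (succ (succ zero))))) (vnil Nat)
the term's type:
  Vec Nat (succ zero)


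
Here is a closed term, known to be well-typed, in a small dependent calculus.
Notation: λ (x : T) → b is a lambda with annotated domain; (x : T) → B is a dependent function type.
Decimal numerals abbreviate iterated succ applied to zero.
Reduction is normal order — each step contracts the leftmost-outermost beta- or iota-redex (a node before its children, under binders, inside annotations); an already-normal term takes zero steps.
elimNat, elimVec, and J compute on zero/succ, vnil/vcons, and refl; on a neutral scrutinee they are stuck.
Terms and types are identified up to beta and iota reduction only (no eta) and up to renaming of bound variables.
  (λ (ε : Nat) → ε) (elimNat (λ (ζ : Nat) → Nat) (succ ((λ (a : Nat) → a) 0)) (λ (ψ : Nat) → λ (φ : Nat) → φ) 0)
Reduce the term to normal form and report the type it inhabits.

resulting normal form:
  1
the term's type:
  Nat


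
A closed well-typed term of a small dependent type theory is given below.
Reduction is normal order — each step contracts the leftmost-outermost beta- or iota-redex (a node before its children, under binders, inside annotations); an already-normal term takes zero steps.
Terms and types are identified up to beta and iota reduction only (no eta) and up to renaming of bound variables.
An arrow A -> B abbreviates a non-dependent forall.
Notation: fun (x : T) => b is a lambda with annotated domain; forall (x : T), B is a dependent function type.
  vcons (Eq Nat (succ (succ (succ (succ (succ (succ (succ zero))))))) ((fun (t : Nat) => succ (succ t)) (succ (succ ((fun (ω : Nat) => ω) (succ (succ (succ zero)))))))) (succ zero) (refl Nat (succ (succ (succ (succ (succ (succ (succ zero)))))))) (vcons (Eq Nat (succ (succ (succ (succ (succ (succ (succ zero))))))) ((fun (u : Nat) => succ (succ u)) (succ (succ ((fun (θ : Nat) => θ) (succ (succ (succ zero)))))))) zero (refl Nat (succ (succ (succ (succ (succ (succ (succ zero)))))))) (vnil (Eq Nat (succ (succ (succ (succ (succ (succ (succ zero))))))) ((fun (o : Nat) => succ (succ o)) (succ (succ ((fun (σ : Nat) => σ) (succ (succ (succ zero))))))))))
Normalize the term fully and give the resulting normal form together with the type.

reduced normal form:
  vcons (Eq Nat (succ (succ (succ (succ (succ (succ (succ zero))))))) (succ (succ (succ (succ (succ (succ (succ zero)))))))) (succ zero) (refl Nat (succ (succ (succ (succ (succ (succ (succ zero)))))))) (vcons (Eq Nat (succ (succ (succ (succ (succ (succ (succ zero))))))) (succ (succ (succ (succ (succ (succ (succ zero)))))))) zero (refl Nat (succ (succ (succ (succ (succ (succ (succ zero)))))))) (vnil (Eq Nat (succ (succ (succ (succ (succ (succ (succ zero))))))) (succ (succ (succ (succ (succ (succ (succ zero))))))))))
inferred type:
  Vec (Eq Nat (succ (succ (succ (succ (succ (succ (succ zero))))))) (succ (succ (succ (succ (succ (succ (succ zero)))))))) (succ (succ zero))
observation: contracting a beta-redex first, the term normalizes in 6 steps.
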